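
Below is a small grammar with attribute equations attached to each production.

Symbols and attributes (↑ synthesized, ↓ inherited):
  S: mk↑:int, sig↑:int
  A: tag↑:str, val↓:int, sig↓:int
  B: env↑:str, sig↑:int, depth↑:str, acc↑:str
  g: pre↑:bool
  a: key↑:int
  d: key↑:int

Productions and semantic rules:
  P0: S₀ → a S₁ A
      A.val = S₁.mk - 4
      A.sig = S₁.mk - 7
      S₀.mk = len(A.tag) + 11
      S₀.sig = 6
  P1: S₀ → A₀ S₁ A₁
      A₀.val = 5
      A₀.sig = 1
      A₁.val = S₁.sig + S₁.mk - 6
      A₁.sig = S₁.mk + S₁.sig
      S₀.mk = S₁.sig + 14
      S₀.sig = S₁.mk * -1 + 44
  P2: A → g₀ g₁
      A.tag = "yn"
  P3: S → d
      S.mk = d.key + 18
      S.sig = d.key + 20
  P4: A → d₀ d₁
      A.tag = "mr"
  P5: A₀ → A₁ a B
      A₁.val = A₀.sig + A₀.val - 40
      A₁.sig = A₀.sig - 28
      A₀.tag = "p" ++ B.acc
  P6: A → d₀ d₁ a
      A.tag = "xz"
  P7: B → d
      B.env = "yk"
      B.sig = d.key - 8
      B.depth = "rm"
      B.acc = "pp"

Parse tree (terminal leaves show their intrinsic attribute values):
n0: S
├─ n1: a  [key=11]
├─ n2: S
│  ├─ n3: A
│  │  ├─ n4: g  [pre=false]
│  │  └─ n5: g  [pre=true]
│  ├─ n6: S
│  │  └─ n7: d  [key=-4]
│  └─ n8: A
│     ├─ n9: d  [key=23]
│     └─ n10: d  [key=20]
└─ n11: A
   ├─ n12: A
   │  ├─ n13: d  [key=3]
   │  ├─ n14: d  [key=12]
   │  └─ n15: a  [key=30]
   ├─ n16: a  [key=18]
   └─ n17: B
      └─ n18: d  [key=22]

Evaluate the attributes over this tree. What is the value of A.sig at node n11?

23

1. n1.key = 11  [terminal]
2. n3.val = 5  [5]
3. n3.sig = 1  [1]
4. n4.pre = false  [terminal]
5. n5.pre = true  [terminal]
6. n3.tag = "yn"  ["yn"]
7. n7.key = -4  [terminal]
8. n6.mk = 14  [d.key + 18]
9. n6.sig = 16  [d.key + 20]
10. n8.val = 24  [S₁.sig + S₁.mk - 6]
11. n8.sig = 30  [S₁.mk + S₁.sig]
12. n9.key = 23  [terminal]
13. n10.key = 20  [terminal]
14. n8.tag = "mr"  ["mr"]
15. n2.mk = 30  [S₁.sig + 14]
16. n2.sig = 30  [S₁.mk * -1 + 44]
17. n11.val = 26  [S₁.mk - 4]
18. n11.sig = 23  [S₁.mk - 7]
19. n12.val = 9  [A₀.sig + A₀.val - 40]
20. n12.sig = -5  [A₀.sig - 28]
21. n13.key = 3  [terminal]
22. n14.key = 12  [terminal]
23. n15.key = 30  [terminal]
24. n12.tag = "xz"  ["xz"]
25. n16.key = 18  [terminal]
26. n18.key = 22  [terminal]
27. n17.env = "yk"  ["yk"]
28. n17.sig = 14  [d.key - 8]
29. n17.depth = "rm"  ["rm"]
30. n17.acc = "pp"  ["pp"]
31. n11.tag = "ppp"  ["p" ++ B.acc]
32. n0.mk = 14  [len(A.tag) + 11]
33. n0.sig = 6  [6]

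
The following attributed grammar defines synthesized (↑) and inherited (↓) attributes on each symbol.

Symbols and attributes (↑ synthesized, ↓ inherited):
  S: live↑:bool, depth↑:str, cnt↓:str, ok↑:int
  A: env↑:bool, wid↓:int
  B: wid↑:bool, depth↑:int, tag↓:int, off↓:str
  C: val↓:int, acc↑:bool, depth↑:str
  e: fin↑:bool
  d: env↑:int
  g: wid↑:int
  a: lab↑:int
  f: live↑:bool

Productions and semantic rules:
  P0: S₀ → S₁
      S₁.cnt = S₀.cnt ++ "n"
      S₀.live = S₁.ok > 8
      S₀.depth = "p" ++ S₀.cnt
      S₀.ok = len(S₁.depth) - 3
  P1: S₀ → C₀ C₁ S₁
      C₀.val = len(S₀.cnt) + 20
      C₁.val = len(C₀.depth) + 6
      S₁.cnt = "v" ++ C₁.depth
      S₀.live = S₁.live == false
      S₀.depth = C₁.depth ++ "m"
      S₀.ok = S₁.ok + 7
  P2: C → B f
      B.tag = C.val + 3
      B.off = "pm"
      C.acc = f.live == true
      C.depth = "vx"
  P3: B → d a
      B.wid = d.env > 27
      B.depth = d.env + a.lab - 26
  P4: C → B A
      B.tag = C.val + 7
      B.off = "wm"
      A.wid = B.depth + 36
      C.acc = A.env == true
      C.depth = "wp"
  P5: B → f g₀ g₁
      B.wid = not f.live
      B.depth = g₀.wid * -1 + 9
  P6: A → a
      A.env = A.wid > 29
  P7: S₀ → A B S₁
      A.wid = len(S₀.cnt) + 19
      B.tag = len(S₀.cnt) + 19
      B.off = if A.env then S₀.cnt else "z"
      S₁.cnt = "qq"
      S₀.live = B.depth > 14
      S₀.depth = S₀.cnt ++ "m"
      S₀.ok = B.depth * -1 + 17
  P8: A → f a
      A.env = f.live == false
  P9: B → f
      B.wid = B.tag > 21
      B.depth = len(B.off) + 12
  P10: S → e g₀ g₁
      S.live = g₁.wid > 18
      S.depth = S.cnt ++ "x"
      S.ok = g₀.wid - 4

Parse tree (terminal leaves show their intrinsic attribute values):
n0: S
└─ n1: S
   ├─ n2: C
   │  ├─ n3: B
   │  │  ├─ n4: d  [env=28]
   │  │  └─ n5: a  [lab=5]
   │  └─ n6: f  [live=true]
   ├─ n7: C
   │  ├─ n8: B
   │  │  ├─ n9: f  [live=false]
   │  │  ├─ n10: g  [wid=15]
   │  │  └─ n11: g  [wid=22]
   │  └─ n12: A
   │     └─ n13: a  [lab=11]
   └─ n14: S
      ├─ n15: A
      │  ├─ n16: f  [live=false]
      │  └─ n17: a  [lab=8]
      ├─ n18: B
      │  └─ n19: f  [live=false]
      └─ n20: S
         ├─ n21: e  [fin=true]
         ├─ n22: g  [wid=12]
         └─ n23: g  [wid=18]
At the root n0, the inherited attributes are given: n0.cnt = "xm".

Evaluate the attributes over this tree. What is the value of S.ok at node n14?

2

1. n0.cnt = "xm"  [given at root]
2. n1.cnt = "xmn"  [S₀.cnt ++ "n"]
3. n2.val = 23  [len(S₀.cnt) + 20]
4. n3.tag = 26  [C.val + 3]
5. n3.off = "pm"  ["pm"]
6. n4.env = 28  [terminal]
7. n5.lab = 5  [terminal]
8. n3.wid = true  [d.env > 27]
9. n3.depth = 7  [d.env + a.lab - 26]
10. n6.live = true  [terminal]
11. n2.acc = true  [f.live == true]
12. n2.depth = "vx"  ["vx"]
13. n7.val = 8  [len(C₀.depth) + 6]
14. n8.tag = 15  [C.val + 7]
15. n8.off = "wm"  ["wm"]
16. n9.live = false  [terminal]
17. n10.wid = 15  [terminal]
18. n11.wid = 22  [terminal]
19. n8.wid = true  [not f.live]
20. n8.depth = -6  [g₀.wid * -1 + 9]
21. n12.wid = 30  [B.depth + 36]
22. n13.lab = 11  [terminal]
23. n12.env = true  [A.wid > 29]
24. n7.acc = true  [A.env == true]
25. n7.depth = "wp"  ["wp"]
26. n14.cnt = "vwp"  ["v" ++ C₁.depth]
27. n15.wid = 22  [len(S₀.cnt) + 19]
28. n16.live = false  [terminal]
29. n17.lab = 8  [terminal]
30. n15.env = true  [f.live == false]
31. n18.tag = 22  [len(S₀.cnt) + 19]
32. n18.off = "vwp"  [if A.env then S₀.cnt else "z"]
33. n19.live = false  [terminal]
34. n18.wid = true  [B.tag > 21]
35. n18.depth = 15  [len(B.off) + 12]
36. n20.cnt = "qq"  ["qq"]
37. n21.fin = true  [terminal]
38. n22.wid = 12  [terminal]
39. n23.wid = 18  [terminal]
40. n20.live = false  [g₁.wid > 18]
41. n20.depth = "qqx"  [S.cnt ++ "x"]
42. n20.ok = 8  [g₀.wid - 4]
43. n14.live = true  [B.depth > 14]
44. n14.depth = "vwpm"  [S₀.cnt ++ "m"]
45. n14.ok = 2  [B.depth * -1 + 17]
46. n1.live = false  [S₁.live == false]
47. n1.depth = "wpm"  [C₁.depth ++ "m"]
48. n1.ok = 9  [S₁.ok + 7]
49. n0.live = true  [S₁.ok > 8]
50. n0.depth = "pxm"  ["p" ++ S₀.cnt]
51. n0.ok = 0  [len(S₁.depth) - 3]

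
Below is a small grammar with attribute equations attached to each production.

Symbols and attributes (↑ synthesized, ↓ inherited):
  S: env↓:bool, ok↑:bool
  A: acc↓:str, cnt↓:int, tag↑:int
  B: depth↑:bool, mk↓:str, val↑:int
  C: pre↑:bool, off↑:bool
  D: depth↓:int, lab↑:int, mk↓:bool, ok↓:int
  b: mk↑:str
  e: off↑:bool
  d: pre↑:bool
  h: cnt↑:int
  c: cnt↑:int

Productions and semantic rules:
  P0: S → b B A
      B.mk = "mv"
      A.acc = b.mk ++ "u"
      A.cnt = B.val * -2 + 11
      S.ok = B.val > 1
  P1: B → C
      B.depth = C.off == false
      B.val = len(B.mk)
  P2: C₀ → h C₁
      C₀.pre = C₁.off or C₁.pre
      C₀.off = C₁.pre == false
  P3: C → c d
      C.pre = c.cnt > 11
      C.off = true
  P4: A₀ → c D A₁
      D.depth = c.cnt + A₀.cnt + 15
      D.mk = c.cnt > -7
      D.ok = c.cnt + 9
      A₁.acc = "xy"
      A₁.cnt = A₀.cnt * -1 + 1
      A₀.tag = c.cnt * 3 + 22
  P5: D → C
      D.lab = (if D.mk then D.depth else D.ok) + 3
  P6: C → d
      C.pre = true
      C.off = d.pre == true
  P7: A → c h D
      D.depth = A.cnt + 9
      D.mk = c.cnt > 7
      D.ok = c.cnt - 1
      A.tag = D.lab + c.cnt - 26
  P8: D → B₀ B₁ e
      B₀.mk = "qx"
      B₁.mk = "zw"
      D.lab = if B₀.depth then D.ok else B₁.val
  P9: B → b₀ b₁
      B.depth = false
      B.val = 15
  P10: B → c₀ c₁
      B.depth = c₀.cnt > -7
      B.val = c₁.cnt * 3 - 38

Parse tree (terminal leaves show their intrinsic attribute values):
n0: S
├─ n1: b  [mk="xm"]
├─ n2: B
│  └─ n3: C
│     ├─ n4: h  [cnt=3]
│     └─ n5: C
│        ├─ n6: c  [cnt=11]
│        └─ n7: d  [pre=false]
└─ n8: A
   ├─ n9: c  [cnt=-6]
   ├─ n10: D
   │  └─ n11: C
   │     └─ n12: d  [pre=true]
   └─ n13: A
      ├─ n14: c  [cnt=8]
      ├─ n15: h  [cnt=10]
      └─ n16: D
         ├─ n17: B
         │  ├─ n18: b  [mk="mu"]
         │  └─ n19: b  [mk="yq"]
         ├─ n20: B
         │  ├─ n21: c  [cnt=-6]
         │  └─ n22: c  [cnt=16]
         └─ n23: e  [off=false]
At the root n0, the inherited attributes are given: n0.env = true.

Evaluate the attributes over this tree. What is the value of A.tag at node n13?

-8

1. n0.env = true  [given at root]
2. n1.mk = "xm"  [terminal]
3. n2.mk = "mv"  ["mv"]
4. n4.cnt = 3  [terminal]
5. n6.cnt = 11  [terminal]
6. n7.pre = false  [terminal]
7. n5.pre = false  [c.cnt > 11]
8. n5.off = true  [true]
9. n3.pre = true  [C₁.off or C₁.pre]
10. n3.off = true  [C₁.pre == false]
11. n2.depth = false  [C.off == false]
12. n2.val = 2  [len(B.mk)]
13. n8.acc = "xmu"  [b.mk ++ "u"]
14. n8.cnt = 7  [B.val * -2 + 11]
15. n9.cnt = -6  [terminal]
16. n10.depth = 16  [c.cnt + A₀.cnt + 15]
17. n10.mk = true  [c.cnt > -7]
18. n10.ok = 3  [c.cnt + 9]
19. n12.pre = true  [terminal]
20. n11.pre = true  [true]
21. n11.off = true  [d.pre == true]
22. n10.lab = 19  [(if D.mk then D.depth else D.ok) + 3]
23. n13.acc = "xy"  ["xy"]
24. n13.cnt = -6  [A₀.cnt * -1 + 1]
25. n14.cnt = 8  [terminal]
26. n15.cnt = 10  [terminal]
27. n16.depth = 3  [A.cnt + 9]
28. n16.mk = true  [c.cnt > 7]
29. n16.ok = 7  [c.cnt - 1]
30. n17.mk = "qx"  ["qx"]
31. n18.mk = "mu"  [terminal]
32. n19.mk = "yq"  [terminal]
33. n17.depth = false  [false]
34. n17.val = 15  [15]
35. n20.mk = "zw"  ["zw"]
36. n21.cnt = -6  [terminal]
37. n22.cnt = 16  [terminal]
38. n20.depth = true  [c₀.cnt > -7]
39. n20.val = 10  [c₁.cnt * 3 - 38]
40. n23.off = false  [terminal]
41. n16.lab = 10  [if B₀.depth then D.ok else B₁.val]
42. n13.tag = -8  [D.lab + c.cnt - 26]
43. n8.tag = 4  [c.cnt * 3 + 22]
44. n0.ok = true  [B.val > 1]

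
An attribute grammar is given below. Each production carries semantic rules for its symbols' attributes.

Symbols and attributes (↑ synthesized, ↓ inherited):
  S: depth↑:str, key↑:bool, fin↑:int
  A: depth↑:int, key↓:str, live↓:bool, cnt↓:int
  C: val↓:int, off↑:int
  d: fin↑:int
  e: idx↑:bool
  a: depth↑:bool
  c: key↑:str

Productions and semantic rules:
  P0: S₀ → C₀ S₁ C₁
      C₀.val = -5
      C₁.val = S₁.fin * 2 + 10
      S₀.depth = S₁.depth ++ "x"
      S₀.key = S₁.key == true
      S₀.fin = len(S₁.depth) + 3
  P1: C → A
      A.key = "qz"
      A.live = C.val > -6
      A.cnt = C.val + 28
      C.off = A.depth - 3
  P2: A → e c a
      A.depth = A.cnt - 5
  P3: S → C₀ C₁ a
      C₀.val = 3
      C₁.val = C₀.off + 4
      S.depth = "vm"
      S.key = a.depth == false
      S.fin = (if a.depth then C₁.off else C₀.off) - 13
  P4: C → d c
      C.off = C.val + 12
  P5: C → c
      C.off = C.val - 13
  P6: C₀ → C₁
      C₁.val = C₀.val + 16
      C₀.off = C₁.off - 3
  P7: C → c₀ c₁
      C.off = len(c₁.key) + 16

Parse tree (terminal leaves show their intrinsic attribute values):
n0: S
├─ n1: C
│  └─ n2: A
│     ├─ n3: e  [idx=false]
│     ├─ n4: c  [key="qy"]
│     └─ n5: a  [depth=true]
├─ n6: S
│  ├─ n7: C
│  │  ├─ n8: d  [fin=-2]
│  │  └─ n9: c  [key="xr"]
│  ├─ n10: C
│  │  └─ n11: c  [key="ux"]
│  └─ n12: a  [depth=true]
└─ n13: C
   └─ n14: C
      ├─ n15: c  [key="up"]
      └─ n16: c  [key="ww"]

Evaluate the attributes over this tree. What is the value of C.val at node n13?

1. n1.val = -5  [-5]
2. n2.key = "qz"  ["qz"]
3. n2.live = true  [C.val > -6]
4. n2.cnt = 23  [C.val + 28]
5. n3.idx = false  [terminal]
6. n4.key = "qy"  [terminal]
7. n5.depth = true  [terminal]
8. n2.depth = 18  [A.cnt - 5]
9. n1.off = 15  [A.depth - 3]
10. n7.val = 3  [3]
11. n8.fin = -2  [terminal]
12. n9.key = "xr"  [terminal]
13. n7.off = 15  [C.val + 12]
14. n10.val = 19  [C₀.off + 4]
15. n11.key = "ux"  [terminal]
16. n10.off = 6  [C.val - 13]
17. n12.depth = true  [terminal]
18. n6.depth = "vm"  ["vm"]
19. n6.key = false  [a.depth == false]
20. n6.fin = -7  [(if a.depth then C₁.off else C₀.off) - 13]
21. n13.val = -4  [S₁.fin * 2 + 10]
22. n14.val = 12  [C₀.val + 16]
23. n15.key = "up"  [terminal]
24. n16.key = "ww"  [terminal]
25. n14.off = 18  [len(c₁.key) + 16]
26. n13.off = 15  [C₁.off - 3]
27. n0.depth = "vmx"  [S₁.depth ++ "x"]
28. n0.key = false  [S₁.key == true]
29. n0.fin = 5  [len(S₁.depth) + 3]

-4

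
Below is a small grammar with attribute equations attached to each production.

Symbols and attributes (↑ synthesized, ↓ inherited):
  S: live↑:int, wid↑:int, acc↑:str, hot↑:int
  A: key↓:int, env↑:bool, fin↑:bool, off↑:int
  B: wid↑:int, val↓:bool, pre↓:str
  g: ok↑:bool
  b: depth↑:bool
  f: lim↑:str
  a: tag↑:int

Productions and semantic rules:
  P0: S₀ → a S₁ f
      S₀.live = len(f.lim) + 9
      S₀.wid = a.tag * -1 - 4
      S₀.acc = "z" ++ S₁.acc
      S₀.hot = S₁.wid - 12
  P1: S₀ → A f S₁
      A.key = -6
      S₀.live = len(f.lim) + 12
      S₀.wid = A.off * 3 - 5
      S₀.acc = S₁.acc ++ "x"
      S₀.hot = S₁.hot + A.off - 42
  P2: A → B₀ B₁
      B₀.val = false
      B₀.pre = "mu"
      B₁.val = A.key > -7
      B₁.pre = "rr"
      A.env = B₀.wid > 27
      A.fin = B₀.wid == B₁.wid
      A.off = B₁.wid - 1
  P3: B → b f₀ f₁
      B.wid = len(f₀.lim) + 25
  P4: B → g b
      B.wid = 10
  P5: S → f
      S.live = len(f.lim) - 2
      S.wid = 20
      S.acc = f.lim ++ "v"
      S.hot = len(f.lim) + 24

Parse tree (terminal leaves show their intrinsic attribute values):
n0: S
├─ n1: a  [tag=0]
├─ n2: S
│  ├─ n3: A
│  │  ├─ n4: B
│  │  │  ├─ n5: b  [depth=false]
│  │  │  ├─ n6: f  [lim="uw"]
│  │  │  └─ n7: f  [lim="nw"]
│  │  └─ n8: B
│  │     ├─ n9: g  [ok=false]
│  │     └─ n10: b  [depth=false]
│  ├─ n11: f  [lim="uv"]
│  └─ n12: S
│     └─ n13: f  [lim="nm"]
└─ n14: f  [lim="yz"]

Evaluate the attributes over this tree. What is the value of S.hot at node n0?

10

1. n1.tag = 0  [terminal]
2. n3.key = -6  [-6]
3. n4.val = false  [false]
4. n4.pre = "mu"  ["mu"]
5. n5.depth = false  [terminal]
6. n6.lim = "uw"  [terminal]
7. n7.lim = "nw"  [terminal]
8. n4.wid = 27  [len(f₀.lim) + 25]
9. n8.val = true  [A.key > -7]
10. n8.pre = "rr"  ["rr"]
11. n9.ok = false  [terminal]
12. n10.depth = false  [terminal]
13. n8.wid = 10  [10]
14. n3.env = false  [B₀.wid > 27]
15. n3.fin = false  [B₀.wid == B₁.wid]
16. n3.off = 9  [B₁.wid - 1]
17. n11.lim = "uv"  [terminal]
18. n13.lim = "nm"  [terminal]
19. n12.live = 0  [len(f.lim) - 2]
20. n12.wid = 20  [20]
21. n12.acc = "nmv"  [f.lim ++ "v"]
22. n12.hot = 26  [len(f.lim) + 24]
23. n2.live = 14  [len(f.lim) + 12]
24. n2.wid = 22  [A.off * 3 - 5]
25. n2.acc = "nmvx"  [S₁.acc ++ "x"]
26. n2.hot = -7  [S₁.hot + A.off - 42]
27. n14.lim = "yz"  [terminal]
28. n0.live = 11  [len(f.lim) + 9]
29. n0.wid = -4  [a.tag * -1 - 4]
30. n0.acc = "znmvx"  ["z" ++ S₁.acc]
31. n0.hot = 10  [S₁.wid - 12]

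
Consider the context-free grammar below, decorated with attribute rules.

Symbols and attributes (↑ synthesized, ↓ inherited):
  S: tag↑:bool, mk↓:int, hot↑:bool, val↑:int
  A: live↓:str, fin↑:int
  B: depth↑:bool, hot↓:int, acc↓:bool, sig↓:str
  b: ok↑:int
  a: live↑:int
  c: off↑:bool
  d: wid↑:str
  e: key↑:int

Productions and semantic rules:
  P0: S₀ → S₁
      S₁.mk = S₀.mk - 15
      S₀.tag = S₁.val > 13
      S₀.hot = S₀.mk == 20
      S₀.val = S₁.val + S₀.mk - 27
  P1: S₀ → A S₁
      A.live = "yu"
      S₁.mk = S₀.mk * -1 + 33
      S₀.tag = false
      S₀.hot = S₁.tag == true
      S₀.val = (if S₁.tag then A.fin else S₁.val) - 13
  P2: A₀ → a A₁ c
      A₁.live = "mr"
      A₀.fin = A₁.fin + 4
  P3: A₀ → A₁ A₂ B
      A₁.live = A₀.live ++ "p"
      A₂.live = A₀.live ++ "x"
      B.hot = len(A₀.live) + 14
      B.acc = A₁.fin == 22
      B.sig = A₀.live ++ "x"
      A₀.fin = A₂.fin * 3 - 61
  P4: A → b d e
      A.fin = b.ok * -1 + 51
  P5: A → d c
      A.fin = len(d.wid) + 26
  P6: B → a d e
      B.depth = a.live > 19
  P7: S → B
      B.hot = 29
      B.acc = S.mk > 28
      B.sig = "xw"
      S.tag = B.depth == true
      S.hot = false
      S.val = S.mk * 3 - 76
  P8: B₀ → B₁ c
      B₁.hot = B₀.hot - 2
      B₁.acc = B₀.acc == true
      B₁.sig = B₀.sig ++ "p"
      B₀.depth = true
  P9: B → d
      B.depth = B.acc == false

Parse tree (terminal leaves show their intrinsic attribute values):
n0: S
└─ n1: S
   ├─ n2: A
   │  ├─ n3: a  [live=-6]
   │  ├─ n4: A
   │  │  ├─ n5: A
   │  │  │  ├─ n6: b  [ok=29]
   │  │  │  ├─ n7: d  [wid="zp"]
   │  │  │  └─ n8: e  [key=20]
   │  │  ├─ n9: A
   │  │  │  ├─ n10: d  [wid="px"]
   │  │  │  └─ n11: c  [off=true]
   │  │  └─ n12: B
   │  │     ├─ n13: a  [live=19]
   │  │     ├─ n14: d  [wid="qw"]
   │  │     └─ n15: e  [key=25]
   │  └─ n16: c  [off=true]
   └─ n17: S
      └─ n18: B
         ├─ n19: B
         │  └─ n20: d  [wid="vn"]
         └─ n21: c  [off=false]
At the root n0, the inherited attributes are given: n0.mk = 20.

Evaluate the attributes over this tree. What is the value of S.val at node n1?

14

1. n0.mk = 20  [given at root]
2. n1.mk = 5  [S₀.mk - 15]
3. n2.live = "yu"  ["yu"]
4. n3.live = -6  [terminal]
5. n4.live = "mr"  ["mr"]
6. n5.live = "mrp"  [A₀.live ++ "p"]
7. n6.ok = 29  [terminal]
8. n7.wid = "zp"  [terminal]
9. n8.key = 20  [terminal]
10. n5.fin = 22  [b.ok * -1 + 51]
11. n9.live = "mrx"  [A₀.live ++ "x"]
12. n10.wid = "px"  [terminal]
13. n11.off = true  [terminal]
14. n9.fin = 28  [len(d.wid) + 26]
15. n12.hot = 16  [len(A₀.live) + 14]
16. n12.acc = true  [A₁.fin == 22]
17. n12.sig = "mrx"  [A₀.live ++ "x"]
18. n13.live = 19  [terminal]
19. n14.wid = "qw"  [terminal]
20. n15.key = 25  [terminal]
21. n12.depth = false  [a.live > 19]
22. n4.fin = 23  [A₂.fin * 3 - 61]
23. n16.off = true  [terminal]
24. n2.fin = 27  [A₁.fin + 4]
25. n17.mk = 28  [S₀.mk * -1 + 33]
26. n18.hot = 29  [29]
27. n18.acc = false  [S.mk > 28]
28. n18.sig = "xw"  ["xw"]
29. n19.hot = 27  [B₀.hot - 2]
30. n19.acc = false  [B₀.acc == true]
31. n19.sig = "xwp"  [B₀.sig ++ "p"]
32. n20.wid = "vn"  [terminal]
33. n19.depth = true  [B.acc == false]
34. n21.off = false  [terminal]
35. n18.depth = true  [true]
36. n17.tag = true  [B.depth == true]
37. n17.hot = false  [false]
38. n17.val = 8  [S.mk * 3 - 76]
39. n1.tag = false  [false]
40. n1.hot = true  [S₁.tag == true]
41. n1.val = 14  [(if S₁.tag then A.fin else S₁.val) - 13]
42. n0.tag = true  [S₁.val > 13]
43. n0.hot = true  [S₀.mk == 20]
44. n0.val = 7  [S₁.val + S₀.mk - 27]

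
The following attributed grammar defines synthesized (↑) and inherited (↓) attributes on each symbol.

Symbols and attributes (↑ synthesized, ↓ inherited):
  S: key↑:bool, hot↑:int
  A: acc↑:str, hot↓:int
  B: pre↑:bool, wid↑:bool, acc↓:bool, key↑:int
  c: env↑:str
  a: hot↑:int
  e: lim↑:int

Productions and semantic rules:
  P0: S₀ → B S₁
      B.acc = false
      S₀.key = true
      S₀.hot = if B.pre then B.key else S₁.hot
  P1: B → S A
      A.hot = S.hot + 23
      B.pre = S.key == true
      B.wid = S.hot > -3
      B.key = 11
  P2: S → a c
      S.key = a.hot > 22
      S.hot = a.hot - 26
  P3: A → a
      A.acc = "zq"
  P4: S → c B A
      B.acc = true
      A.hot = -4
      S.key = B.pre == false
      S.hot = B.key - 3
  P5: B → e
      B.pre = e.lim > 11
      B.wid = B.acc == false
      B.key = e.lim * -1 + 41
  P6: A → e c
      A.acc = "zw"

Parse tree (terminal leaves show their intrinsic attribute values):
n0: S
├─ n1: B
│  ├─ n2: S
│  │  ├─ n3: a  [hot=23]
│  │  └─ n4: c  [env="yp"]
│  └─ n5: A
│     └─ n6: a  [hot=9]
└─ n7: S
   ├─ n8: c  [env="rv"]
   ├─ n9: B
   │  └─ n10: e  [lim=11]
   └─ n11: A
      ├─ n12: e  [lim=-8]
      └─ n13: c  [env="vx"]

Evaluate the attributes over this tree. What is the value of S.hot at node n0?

11

1. n1.acc = false  [false]
2. n3.hot = 23  [terminal]
3. n4.env = "yp"  [terminal]
4. n2.key = true  [a.hot > 22]
5. n2.hot = -3  [a.hot - 26]
6. n5.hot = 20  [S.hot + 23]
7. n6.hot = 9  [terminal]
8. n5.acc = "zq"  ["zq"]
9. n1.pre = true  [S.key == true]
10. n1.wid = false  [S.hot > -3]
11. n1.key = 11  [11]
12. n8.env = "rv"  [terminal]
13. n9.acc = true  [true]
14. n10.lim = 11  [terminal]
15. n9.pre = false  [e.lim > 11]
16. n9.wid = false  [B.acc == false]
17. n9.key = 30  [e.lim * -1 + 41]
18. n11.hot = -4  [-4]
19. n12.lim = -8  [terminal]
20. n13.env = "vx"  [terminal]
21. n11.acc = "zw"  ["zw"]
22. n7.key = true  [B.pre == false]
23. n7.hot = 27  [B.key - 3]
24. n0.key = true  [true]
25. n0.hot = 11  [if B.pre then B.key else S₁.hot]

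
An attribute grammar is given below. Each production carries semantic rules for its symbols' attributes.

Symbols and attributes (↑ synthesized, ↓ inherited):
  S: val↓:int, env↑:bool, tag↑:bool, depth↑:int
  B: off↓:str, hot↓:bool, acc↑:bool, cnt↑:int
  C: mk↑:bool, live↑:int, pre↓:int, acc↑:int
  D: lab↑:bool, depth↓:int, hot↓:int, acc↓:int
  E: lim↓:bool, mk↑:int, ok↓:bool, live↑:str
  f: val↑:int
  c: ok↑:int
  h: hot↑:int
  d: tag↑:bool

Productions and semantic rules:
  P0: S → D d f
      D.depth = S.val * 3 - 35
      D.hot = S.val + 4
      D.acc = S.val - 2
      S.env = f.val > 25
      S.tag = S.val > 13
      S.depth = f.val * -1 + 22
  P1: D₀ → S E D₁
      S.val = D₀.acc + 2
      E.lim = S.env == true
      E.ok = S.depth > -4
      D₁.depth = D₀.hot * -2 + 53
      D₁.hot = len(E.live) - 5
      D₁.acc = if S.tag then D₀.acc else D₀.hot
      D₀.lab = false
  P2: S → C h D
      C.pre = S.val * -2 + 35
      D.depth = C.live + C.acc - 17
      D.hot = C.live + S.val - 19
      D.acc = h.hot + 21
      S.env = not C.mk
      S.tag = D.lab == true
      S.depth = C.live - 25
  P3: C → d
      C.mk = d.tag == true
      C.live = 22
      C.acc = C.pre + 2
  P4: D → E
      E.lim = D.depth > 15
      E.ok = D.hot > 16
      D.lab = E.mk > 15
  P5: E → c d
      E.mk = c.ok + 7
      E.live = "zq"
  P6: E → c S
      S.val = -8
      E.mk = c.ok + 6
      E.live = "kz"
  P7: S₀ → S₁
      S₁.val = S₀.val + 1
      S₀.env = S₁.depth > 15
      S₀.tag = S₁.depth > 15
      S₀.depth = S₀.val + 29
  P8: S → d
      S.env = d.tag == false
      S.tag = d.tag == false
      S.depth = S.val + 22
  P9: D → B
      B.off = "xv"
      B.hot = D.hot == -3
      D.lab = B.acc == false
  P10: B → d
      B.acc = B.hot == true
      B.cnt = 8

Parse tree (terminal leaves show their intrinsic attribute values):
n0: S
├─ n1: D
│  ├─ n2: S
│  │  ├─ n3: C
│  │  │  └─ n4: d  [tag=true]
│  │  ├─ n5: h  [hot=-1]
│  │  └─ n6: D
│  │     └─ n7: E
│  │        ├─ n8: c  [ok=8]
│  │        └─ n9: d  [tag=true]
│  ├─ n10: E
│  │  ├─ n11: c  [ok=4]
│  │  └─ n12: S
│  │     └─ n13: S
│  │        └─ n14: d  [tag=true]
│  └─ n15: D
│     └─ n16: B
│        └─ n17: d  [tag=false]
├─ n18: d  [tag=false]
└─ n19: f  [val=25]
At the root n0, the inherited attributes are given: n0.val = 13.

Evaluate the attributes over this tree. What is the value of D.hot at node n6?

1. n0.val = 13  [given at root]
2. n1.depth = 4  [S.val * 3 - 35]
3. n1.hot = 17  [S.val + 4]
4. n1.acc = 11  [S.val - 2]
5. n2.val = 13  [D₀.acc + 2]
6. n3.pre = 9  [S.val * -2 + 35]
7. n4.tag = true  [terminal]
8. n3.mk = true  [d.tag == true]
9. n3.live = 22  [22]
10. n3.acc = 11  [C.pre + 2]
11. n5.hot = -1  [terminal]
12. n6.depth = 16  [C.live + C.acc - 17]
13. n6.hot = 16  [C.live + S.val - 19]
14. n6.acc = 20  [h.hot + 21]
15. n7.lim = true  [D.depth > 15]
16. n7.ok = false  [D.hot > 16]
17. n8.ok = 8  [terminal]
18. n9.tag = true  [terminal]
19. n7.mk = 15  [c.ok + 7]
20. n7.live = "zq"  ["zq"]
21. n6.lab = false  [E.mk > 15]
22. n2.env = false  [not C.mk]
23. n2.tag = false  [D.lab == true]
24. n2.depth = -3  [C.live - 25]
25. n10.lim = false  [S.env == true]
26. n10.ok = true  [S.depth > -4]
27. n11.ok = 4  [terminal]
28. n12.val = -8  [-8]
29. n13.val = -7  [S₀.val + 1]
30. n14.tag = true  [terminal]
31. n13.env = false  [d.tag == false]
32. n13.tag = false  [d.tag == false]
33. n13.depth = 15  [S.val + 22]
34. n12.env = false  [S₁.depth > 15]
35. n12.tag = false  [S₁.depth > 15]
36. n12.depth = 21  [S₀.val + 29]
37. n10.mk = 10  [c.ok + 6]
38. n10.live = "kz"  ["kz"]
39. n15.depth = 19  [D₀.hot * -2 + 53]
40. n15.hot = -3  [len(E.live) - 5]
41. n15.acc = 17  [if S.tag then D₀.acc else D₀.hot]
42. n16.off = "xv"  ["xv"]
43. n16.hot = true  [D.hot == -3]
44. n17.tag = false  [terminal]
45. n16.acc = true  [B.hot == true]
46. n16.cnt = 8  [8]
47. n15.lab = false  [B.acc == false]
48. n1.lab = false  [false]
49. n18.tag = false  [terminal]
50. n19.val = 25  [terminal]
51. n0.env = false  [f.val > 25]
52. n0.tag = false  [S.val > 13]
53. n0.depth = -3  [f.val * -1 + 22]

16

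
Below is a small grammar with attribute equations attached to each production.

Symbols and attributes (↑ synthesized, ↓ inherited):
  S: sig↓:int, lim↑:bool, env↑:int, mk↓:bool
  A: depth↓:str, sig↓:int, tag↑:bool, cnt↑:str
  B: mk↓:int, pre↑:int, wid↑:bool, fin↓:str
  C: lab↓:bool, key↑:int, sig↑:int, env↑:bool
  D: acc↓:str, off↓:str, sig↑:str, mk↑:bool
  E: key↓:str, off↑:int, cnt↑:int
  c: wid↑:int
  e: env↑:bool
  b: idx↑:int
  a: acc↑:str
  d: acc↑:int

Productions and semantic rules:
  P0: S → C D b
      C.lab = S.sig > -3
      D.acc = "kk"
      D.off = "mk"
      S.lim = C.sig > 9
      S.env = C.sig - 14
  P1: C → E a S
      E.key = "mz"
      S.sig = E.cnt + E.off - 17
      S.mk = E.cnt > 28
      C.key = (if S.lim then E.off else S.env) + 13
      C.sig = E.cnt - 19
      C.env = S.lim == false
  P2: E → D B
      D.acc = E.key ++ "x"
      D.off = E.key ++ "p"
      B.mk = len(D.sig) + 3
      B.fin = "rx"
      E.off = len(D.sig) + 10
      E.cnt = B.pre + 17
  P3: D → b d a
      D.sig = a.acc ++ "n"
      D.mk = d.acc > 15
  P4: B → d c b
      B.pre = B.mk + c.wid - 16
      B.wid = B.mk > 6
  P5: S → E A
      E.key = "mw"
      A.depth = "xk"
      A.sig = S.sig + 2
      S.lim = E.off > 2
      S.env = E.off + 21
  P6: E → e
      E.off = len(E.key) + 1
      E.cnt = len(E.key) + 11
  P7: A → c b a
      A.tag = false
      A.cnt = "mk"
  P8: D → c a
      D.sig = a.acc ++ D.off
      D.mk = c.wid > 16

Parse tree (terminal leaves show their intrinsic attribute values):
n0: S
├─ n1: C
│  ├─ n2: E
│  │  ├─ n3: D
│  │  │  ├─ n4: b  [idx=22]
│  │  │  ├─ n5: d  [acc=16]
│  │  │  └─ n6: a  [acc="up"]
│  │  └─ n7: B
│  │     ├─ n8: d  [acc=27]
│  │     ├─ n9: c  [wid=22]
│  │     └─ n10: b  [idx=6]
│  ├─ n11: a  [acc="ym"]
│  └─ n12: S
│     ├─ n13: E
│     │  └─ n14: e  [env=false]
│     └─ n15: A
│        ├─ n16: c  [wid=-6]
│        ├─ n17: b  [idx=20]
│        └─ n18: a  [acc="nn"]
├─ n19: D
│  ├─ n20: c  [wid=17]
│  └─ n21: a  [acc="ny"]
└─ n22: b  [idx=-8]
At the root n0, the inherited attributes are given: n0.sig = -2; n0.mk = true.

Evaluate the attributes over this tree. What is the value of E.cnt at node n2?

29

1. n0.sig = -2  [given at root]
2. n0.mk = true  [given at root]
3. n1.lab = true  [S.sig > -3]
4. n2.key = "mz"  ["mz"]
5. n3.acc = "mzx"  [E.key ++ "x"]
6. n3.off = "mzp"  [E.key ++ "p"]
7. n4.idx = 22  [terminal]
8. n5.acc = 16  [terminal]
9. n6.acc = "up"  [terminal]
10. n3.sig = "upn"  [a.acc ++ "n"]
11. n3.mk = true  [d.acc > 15]
12. n7.mk = 6  [len(D.sig) + 3]
13. n7.fin = "rx"  ["rx"]
14. n8.acc = 27  [terminal]
15. n9.wid = 22  [terminal]
16. n10.idx = 6  [terminal]
17. n7.pre = 12  [B.mk + c.wid - 16]
18. n7.wid = false  [B.mk > 6]
19. n2.off = 13  [len(D.sig) + 10]
20. n2.cnt = 29  [B.pre + 17]
21. n11.acc = "ym"  [terminal]
22. n12.sig = 25  [E.cnt + E.off - 17]
23. n12.mk = true  [E.cnt > 28]
24. n13.key = "mw"  ["mw"]
25. n14.env = false  [terminal]
26. n13.off = 3  [len(E.key) + 1]
27. n13.cnt = 13  [len(E.key) + 11]
28. n15.depth = "xk"  ["xk"]
29. n15.sig = 27  [S.sig + 2]
30. n16.wid = -6  [terminal]
31. n17.idx = 20  [terminal]
32. n18.acc = "nn"  [terminal]
33. n15.tag = false  [false]
34. n15.cnt = "mk"  ["mk"]
35. n12.lim = true  [E.off > 2]
36. n12.env = 24  [E.off + 21]
37. n1.key = 26  [(if S.lim then E.off else S.env) + 13]
38. n1.sig = 10  [E.cnt - 19]
39. n1.env = false  [S.lim == false]
40. n19.acc = "kk"  ["kk"]
41. n19.off = "mk"  ["mk"]
42. n20.wid = 17  [terminal]
43. n21.acc = "ny"  [terminal]
44. n19.sig = "nymk"  [a.acc ++ D.off]
45. n19.mk = true  [c.wid > 16]
46. n22.idx = -8  [terminal]
47. n0.lim = true  [C.sig > 9]
48. n0.env = -4  [C.sig - 14]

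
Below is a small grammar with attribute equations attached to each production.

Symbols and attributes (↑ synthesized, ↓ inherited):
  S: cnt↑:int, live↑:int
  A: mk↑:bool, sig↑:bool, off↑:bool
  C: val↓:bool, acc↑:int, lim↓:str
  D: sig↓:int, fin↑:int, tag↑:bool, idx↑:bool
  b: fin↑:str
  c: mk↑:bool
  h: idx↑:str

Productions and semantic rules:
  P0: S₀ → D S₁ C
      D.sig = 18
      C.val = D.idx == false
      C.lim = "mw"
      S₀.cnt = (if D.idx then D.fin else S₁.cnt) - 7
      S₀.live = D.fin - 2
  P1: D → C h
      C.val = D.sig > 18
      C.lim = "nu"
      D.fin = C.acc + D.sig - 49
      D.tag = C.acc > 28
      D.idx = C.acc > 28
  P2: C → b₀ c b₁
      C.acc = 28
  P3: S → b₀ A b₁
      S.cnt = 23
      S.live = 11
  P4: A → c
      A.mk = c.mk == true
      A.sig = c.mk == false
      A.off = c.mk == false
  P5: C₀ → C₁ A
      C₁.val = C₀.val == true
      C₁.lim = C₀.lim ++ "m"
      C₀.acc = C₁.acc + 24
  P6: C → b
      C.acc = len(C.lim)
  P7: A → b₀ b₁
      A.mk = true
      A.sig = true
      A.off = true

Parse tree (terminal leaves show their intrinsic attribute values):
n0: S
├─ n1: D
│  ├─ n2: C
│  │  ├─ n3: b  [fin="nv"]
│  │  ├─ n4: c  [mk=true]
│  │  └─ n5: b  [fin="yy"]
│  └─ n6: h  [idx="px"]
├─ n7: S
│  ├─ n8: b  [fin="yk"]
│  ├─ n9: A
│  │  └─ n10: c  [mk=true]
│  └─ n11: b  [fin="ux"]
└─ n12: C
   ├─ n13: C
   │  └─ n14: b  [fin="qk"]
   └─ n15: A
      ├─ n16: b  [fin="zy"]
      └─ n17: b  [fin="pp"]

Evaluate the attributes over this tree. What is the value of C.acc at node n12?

27

1. n1.sig = 18  [18]
2. n2.val = false  [D.sig > 18]
3. n2.lim = "nu"  ["nu"]
4. n3.fin = "nv"  [terminal]
5. n4.mk = true  [terminal]
6. n5.fin = "yy"  [terminal]
7. n2.acc = 28  [28]
8. n6.idx = "px"  [terminal]
9. n1.fin = -3  [C.acc + D.sig - 49]
10. n1.tag = false  [C.acc > 28]
11. n1.idx = false  [C.acc > 28]
12. n8.fin = "yk"  [terminal]
13. n10.mk = true  [terminal]
14. n9.mk = true  [c.mk == true]
15. n9.sig = false  [c.mk == false]
16. n9.off = false  [c.mk == false]
17. n11.fin = "ux"  [terminal]
18. n7.cnt = 23  [23]
19. n7.live = 11  [11]
20. n12.val = true  [D.idx == false]
21. n12.lim = "mw"  ["mw"]
22. n13.val = true  [C₀.val == true]
23. n13.lim = "mwm"  [C₀.lim ++ "m"]
24. n14.fin = "qk"  [terminal]
25. n13.acc = 3  [len(C.lim)]
26. n16.fin = "zy"  [terminal]
27. n17.fin = "pp"  [terminal]
28. n15.mk = true  [true]
29. n15.sig = true  [true]
30. n15.off = true  [true]
31. n12.acc = 27  [C₁.acc + 24]
32. n0.cnt = 16  [(if D.idx then D.fin else S₁.cnt) - 7]
33. n0.live = -5  [D.fin - 2]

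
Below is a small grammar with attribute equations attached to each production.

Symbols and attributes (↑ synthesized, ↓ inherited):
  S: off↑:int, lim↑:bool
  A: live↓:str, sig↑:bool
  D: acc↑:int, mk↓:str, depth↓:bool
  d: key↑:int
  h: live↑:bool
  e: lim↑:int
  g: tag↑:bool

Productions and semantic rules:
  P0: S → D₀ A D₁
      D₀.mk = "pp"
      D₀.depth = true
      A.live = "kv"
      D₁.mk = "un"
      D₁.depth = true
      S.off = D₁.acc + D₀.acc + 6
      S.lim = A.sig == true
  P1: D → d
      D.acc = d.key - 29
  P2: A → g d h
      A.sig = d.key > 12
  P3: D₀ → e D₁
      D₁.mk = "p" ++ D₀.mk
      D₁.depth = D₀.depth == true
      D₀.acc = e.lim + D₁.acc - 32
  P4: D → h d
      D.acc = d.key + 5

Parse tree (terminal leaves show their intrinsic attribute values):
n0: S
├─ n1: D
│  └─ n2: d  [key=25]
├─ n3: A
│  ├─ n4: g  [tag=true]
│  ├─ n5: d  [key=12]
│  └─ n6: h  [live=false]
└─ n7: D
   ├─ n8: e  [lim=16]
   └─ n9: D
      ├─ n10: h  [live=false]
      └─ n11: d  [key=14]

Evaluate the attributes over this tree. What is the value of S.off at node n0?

1. n1.mk = "pp"  ["pp"]
2. n1.depth = true  [true]
3. n2.key = 25  [terminal]
4. n1.acc = -4  [d.key - 29]
5. n3.live = "kv"  ["kv"]
6. n4.tag = true  [terminal]
7. n5.key = 12  [terminal]
8. n6.live = false  [terminal]
9. n3.sig = false  [d.key > 12]
10. n7.mk = "un"  ["un"]
11. n7.depth = true  [true]
12. n8.lim = 16  [terminal]
13. n9.mk = "pun"  ["p" ++ D₀.mk]
14. n9.depth = true  [D₀.depth == true]
15. n10.live = false  [terminal]
16. n11.key = 14  [terminal]
17. n9.acc = 19  [d.key + 5]
18. n7.acc = 3  [e.lim + D₁.acc - 32]
19. n0.off = 5  [D₁.acc + D₀.acc + 6]
20. n0.lim = false  [A.sig == true]

5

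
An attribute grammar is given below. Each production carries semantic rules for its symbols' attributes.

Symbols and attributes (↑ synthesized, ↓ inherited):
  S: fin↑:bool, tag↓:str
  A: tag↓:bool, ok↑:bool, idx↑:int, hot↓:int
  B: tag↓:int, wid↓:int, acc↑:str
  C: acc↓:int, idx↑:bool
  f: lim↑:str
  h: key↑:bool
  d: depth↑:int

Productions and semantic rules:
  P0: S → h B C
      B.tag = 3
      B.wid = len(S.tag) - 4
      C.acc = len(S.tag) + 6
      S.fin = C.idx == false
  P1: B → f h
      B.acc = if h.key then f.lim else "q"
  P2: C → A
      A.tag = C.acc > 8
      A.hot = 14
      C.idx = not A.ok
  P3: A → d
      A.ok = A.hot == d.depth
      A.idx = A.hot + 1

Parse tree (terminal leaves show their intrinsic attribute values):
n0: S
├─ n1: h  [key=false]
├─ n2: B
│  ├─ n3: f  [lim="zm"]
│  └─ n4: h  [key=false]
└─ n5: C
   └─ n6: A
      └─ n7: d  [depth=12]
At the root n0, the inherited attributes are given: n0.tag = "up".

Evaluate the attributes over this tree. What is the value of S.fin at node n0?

false

1. n0.tag = "up"  [given at root]
2. n1.key = false  [terminal]
3. n2.tag = 3  [3]
4. n2.wid = -2  [len(S.tag) - 4]
5. n3.lim = "zm"  [terminal]
6. n4.key = false  [terminal]
7. n2.acc = "q"  [if h.key then f.lim else "q"]
8. n5.acc = 8  [len(S.tag) + 6]
9. n6.tag = false  [C.acc > 8]
10. n6.hot = 14  [14]
11. n7.depth = 12  [terminal]
12. n6.ok = false  [A.hot == d.depth]
13. n6.idx = 15  [A.hot + 1]
14. n5.idx = true  [not A.ok]
15. n0.fin = false  [C.idx == false]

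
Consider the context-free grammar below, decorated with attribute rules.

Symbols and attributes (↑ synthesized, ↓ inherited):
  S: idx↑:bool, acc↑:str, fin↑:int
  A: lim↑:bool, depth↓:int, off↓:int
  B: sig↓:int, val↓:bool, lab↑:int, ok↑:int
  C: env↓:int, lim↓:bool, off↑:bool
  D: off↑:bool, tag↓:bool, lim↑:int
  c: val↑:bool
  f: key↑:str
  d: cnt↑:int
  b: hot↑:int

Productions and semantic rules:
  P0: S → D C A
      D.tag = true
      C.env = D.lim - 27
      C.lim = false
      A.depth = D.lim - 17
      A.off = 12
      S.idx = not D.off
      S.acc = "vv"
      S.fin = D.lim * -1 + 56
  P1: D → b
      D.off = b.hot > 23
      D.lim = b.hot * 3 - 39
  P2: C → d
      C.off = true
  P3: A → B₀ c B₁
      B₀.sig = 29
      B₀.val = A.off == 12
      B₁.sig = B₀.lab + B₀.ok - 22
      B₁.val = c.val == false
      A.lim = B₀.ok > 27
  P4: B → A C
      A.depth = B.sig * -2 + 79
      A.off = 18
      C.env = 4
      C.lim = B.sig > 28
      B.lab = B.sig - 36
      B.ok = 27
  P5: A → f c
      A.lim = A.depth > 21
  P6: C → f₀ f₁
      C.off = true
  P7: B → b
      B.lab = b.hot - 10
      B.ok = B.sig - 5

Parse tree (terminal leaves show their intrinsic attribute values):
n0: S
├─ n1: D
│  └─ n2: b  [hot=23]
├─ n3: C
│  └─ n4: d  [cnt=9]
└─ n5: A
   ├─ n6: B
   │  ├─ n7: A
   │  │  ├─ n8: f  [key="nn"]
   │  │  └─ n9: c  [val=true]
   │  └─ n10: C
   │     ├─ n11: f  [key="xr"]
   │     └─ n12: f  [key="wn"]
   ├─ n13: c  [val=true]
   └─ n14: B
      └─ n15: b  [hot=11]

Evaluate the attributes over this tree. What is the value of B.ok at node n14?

1. n1.tag = true  [true]
2. n2.hot = 23  [terminal]
3. n1.off = false  [b.hot > 23]
4. n1.lim = 30  [b.hot * 3 - 39]
5. n3.env = 3  [D.lim - 27]
6. n3.lim = false  [false]
7. n4.cnt = 9  [terminal]
8. n3.off = true  [true]
9. n5.depth = 13  [D.lim - 17]
10. n5.off = 12  [12]
11. n6.sig = 29  [29]
12. n6.val = true  [A.off == 12]
13. n7.depth = 21  [B.sig * -2 + 79]
14. n7.off = 18  [18]
15. n8.key = "nn"  [terminal]
16. n9.val = true  [terminal]
17. n7.lim = false  [A.depth > 21]
18. n10.env = 4  [4]
19. n10.lim = true  [B.sig > 28]
20. n11.key = "xr"  [terminal]
21. n12.key = "wn"  [terminal]
22. n10.off = true  [true]
23. n6.lab = -7  [B.sig - 36]
24. n6.ok = 27  [27]
25. n13.val = true  [terminal]
26. n14.sig = -2  [B₀.lab + B₀.ok - 22]
27. n14.val = false  [c.val == false]
28. n15.hot = 11  [terminal]
29. n14.lab = 1  [b.hot - 10]
30. n14.ok = -7  [B.sig - 5]
31. n5.lim = false  [B₀.ok > 27]
32. n0.idx = true  [not D.off]
33. n0.acc = "vv"  ["vv"]
34. n0.fin = 26  [D.lim * -1 + 56]

-7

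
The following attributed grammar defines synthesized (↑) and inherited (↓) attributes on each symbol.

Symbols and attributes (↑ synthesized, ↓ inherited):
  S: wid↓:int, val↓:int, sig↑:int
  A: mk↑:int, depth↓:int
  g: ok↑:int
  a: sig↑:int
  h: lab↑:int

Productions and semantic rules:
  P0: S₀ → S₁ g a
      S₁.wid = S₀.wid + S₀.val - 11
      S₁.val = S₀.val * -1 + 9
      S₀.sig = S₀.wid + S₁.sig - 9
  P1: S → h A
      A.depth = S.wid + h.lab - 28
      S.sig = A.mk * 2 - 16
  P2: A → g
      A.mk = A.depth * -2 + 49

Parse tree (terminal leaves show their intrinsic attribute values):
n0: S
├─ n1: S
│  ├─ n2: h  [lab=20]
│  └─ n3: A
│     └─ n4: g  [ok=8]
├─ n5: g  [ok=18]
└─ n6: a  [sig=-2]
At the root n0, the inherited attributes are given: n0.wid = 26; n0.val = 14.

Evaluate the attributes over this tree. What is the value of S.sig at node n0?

1. n0.wid = 26  [given at root]
2. n0.val = 14  [given at root]
3. n1.wid = 29  [S₀.wid + S₀.val - 11]
4. n1.val = -5  [S₀.val * -1 + 9]
5. n2.lab = 20  [terminal]
6. n3.depth = 21  [S.wid + h.lab - 28]
7. n4.ok = 8  [terminal]
8. n3.mk = 7  [A.depth * -2 + 49]
9. n1.sig = -2  [A.mk * 2 - 16]
10. n5.ok = 18  [terminal]
11. n6.sig = -2  [terminal]
12. n0.sig = 15  [S₀.wid + S₁.sig - 9]

15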